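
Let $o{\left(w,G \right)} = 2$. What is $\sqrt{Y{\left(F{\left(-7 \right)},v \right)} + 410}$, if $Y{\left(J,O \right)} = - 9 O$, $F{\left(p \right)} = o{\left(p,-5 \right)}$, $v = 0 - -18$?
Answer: $2 \sqrt{62} \approx 15.748$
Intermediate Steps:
$v = 18$ ($v = 0 + 18 = 18$)
$F{\left(p \right)} = 2$
$\sqrt{Y{\left(F{\left(-7 \right)},v \right)} + 410} = \sqrt{\left(-9\right) 18 + 410} = \sqrt{-162 + 410} = \sqrt{248} = 2 \sqrt{62}$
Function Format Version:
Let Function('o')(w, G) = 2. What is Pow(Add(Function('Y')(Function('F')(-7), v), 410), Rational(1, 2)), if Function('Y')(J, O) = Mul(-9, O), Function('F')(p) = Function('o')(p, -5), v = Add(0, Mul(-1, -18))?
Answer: Mul(2, Pow(62, Rational(1, 2))) ≈ 15.748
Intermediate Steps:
v = 18 (v = Add(0, 18) = 18)
Function('F')(p) = 2
Pow(Add(Function('Y')(Function('F')(-7), v), 410), Rational(1, 2)) = Pow(Add(Mul(-9, 18), 410), Rational(1, 2)) = Pow(Add(-162, 410), Rational(1, 2)) = Pow(248, Rational(1, 2)) = Mul(2, Pow(62, Rational(1, 2)))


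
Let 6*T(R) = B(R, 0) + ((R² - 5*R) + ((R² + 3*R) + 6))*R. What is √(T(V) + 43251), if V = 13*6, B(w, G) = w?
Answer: √199498 ≈ 446.65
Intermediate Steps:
V = 78
T(R) = R/6 + R*(6 - 2*R + 2*R²)/6 (T(R) = (R + ((R² - 5*R) + ((R² + 3*R) + 6))*R)/6 = (R + ((R² - 5*R) + (6 + R² + 3*R))*R)/6 = (R + (6 - 2*R + 2*R²)*R)/6 = (R + R*(6 - 2*R + 2*R²))/6 = R/6 + R*(6 - 2*R + 2*R²)/6)
√(T(V) + 43251) = √((⅙)*78*(7 - 2*78 + 2*78²) + 43251) = √((⅙)*78*(7 - 156 + 2*6084) + 43251) = √((⅙)*78*(7 - 156 + 12168) + 43251) = √((⅙)*78*12019 + 43251) = √(156247 + 43251) = √199498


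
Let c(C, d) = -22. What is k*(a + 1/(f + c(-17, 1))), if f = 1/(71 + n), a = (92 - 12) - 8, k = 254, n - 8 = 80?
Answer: 63912750/3497 ≈ 18276.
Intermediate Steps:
n = 88 (n = 8 + 80 = 88)
a = 72 (a = 80 - 8 = 72)
f = 1/159 (f = 1/(71 + 88) = 1/159 ≈ 0.0062893)
k*(a + 1/(f + c(-17, 1))) = 254*(72 + 1/(1/159 - 22)) = 254*(72 + 1/(-3497/159)) = 254*(72 - 159/3497) = 254*(251625/3497) = 63912750/3497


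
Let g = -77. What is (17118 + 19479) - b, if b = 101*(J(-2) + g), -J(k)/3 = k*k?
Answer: 45586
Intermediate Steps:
J(k) = -3*k² (J(k) = -3*k*k = -3*k²)
b = -8989 (b = 101*(-3*(-2)² - 77) = 101*(-3*4 - 77) = 101*(-12 - 77) = 101*(-89) = -8989)
(17118 + 19479) - b = (17118 + 19479) - 1*(-8989) = 36597 + 8989 = 45586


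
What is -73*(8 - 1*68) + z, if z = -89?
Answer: 4291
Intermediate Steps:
-73*(8 - 1*68) + z = -73*(8 - 1*68) - 89 = -73*(8 - 68) - 89 = -73*(-60) - 89 = 4380 - 89 = 4291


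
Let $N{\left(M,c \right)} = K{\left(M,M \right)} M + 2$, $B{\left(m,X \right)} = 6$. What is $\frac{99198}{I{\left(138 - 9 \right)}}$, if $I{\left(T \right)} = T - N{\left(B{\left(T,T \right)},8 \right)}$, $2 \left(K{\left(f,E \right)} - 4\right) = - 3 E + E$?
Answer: $\frac{99198}{139} \approx 713.65$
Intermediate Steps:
$K{\left(f,E \right)} = 4 - E$ ($K{\left(f,E \right)} = 4 + \frac{- 3 E + E}{2} = 4 + \frac{\left(-2\right) E}{2} = 4 - E$)
$N{\left(M,c \right)} = 2 + M \left(4 - M\right)$ ($N{\left(M,c \right)} = \left(4 - M\right) M + 2 = M \left(4 - M\right) + 2 = 2 + M \left(4 - M\right)$)
$I{\left(T \right)} = 10 + T$ ($I{\left(T \right)} = T - \left(2 - 6 \left(-4 + 6\right)\right) = T - \left(2 - 6 \cdot 2\right) = T - \left(2 - 12\right) = T - -10 = T + 10 = 10 + T$)
$\frac{99198}{I{\left(138 - 9 \right)}} = \frac{99198}{10 + \left(138 - 9\right)} = \frac{99198}{10 + 129} = \frac{99198}{139}$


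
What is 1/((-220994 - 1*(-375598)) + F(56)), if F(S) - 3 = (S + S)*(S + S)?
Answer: 1/167151 ≈ 5.9826e-6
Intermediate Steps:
F(S) = 3 + 4*S² (F(S) = 3 + (S + S)*(S + S) = 3 + (2*S)*(2*S) = 3 + 4*S²)
1/((-220994 - 1*(-375598)) + F(56)) = 1/((-220994 - 1*(-375598)) + (3 + 4*56²)) = 1/((-220994 + 375598) + (3 + 4*3136)) = 1/(154604 + (3 + 12544)) = 1/(154604 + 12547) = 1/167151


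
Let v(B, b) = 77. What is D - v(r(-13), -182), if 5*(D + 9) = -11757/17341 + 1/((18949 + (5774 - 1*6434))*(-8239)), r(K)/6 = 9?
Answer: -1125359488593818/13064975671055 ≈ -86.136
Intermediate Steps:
r(K) = 54 (r(K) = 6*9 = 54)
D = -119356361922583/13064975671055 (D = -9 + (-11757/17341 + 1/((18949 + (5774 - 1*6434))*(-8239)))/5 = -9 + (-11757*1/17341 - 1/8239/(18949 + (5774 - 6434)))/5 = -9 + (-11757/17341 - 1/8239/(18949 - 660))/5 = -9 + (-11757/17341 - 1/8239/18289)/5 = -9 + (-11757/17341 + (1/18289)*(-1/8239))/5 = -9 + (-11757/17341 - 1/150683071)/5 = -9 + (1/5)*(-1771580883088/2612995134211) = -9 - 1771580883088/13064975671055 = -119356361922583/13064975671055 ≈ -9.1356)
D - v(r(-13), -182) = -119356361922583/13064975671055 - 1*77 = -119356361922583/13064975671055 - 77 = -1125359488593818/13064975671055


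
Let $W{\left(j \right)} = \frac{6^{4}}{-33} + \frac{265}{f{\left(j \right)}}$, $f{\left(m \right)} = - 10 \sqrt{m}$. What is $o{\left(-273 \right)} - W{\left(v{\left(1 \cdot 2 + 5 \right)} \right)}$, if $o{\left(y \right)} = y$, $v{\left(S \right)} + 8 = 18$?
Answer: $- \frac{2571}{11} + \frac{53 \sqrt{10}}{20} \approx -225.35$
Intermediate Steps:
$v{\left(S \right)} = 10$ ($v{\left(S \right)} = -8 + 18 = 10$)
$W{\left(j \right)} = - \frac{432}{11} - \frac{53}{2 \sqrt{j}}$ ($W{\left(j \right)} = \frac{6^{4}}{-33} + \frac{265}{\left(-10\right) \sqrt{j}} = 1296 \left(- \frac{1}{33}\right) + 265 \left(- \frac{1}{10 \sqrt{j}}\right) = - \frac{432}{11} - \frac{53}{2 \sqrt{j}}$)
$o{\left(-273 \right)} - W{\left(v{\left(1 \cdot 2 + 5 \right)} \right)} = -273 - \left(- \frac{432}{11} - \frac{53}{2 \sqrt{10}}\right) = -273 - \left(- \frac{432}{11} - \frac{53 \frac{\sqrt{10}}{10}}{2}\right) = -273 - \left(- \frac{432}{11} - \frac{53 \sqrt{10}}{20}\right) = -273 + \left(\frac{432}{11} + \frac{53 \sqrt{10}}{20}\right) = - \frac{2571}{11} + \frac{53 \sqrt{10}}{20}$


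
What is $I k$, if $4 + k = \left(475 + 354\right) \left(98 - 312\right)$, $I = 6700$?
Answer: $-1188647000$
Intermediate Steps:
$k = -177410$ ($k = -4 + \left(475 + 354\right) \left(98 - 312\right) = -4 + 829 \left(-214\right) = -4 - 177406 = -177410$)
$I k = 6700 \left(-177410\right) = -1188647000$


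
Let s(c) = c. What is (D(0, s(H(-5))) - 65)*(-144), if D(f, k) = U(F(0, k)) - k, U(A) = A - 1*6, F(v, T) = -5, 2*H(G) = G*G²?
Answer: 1944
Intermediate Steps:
H(G) = G³/2 (H(G) = (G*G²)/2 = G³/2)
U(A) = -6 + A (U(A) = A - 6 = -6 + A)
D(f, k) = -11 - k (D(f, k) = (-6 - 5) - k = -11 - k)
(D(0, s(H(-5))) - 65)*(-144) = ((-11 - (-5)³/2) - 65)*(-144) = ((-11 - (-125)/2) - 65)*(-144) = ((-11 - 1*(-125/2)) - 65)*(-144) = ((-11 + 125/2) - 65)*(-144) = (103/2 - 65)*(-144) = -27/2*(-144) = 1944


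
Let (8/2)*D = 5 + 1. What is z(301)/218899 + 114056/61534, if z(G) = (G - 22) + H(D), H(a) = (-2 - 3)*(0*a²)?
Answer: 12491956165/6734865533 ≈ 1.8548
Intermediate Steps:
D = 3/2 (D = (5 + 1)/4 = (¼)*6 = 3/2 ≈ 1.5000)
H(a) = 0 (H(a) = -5*0 = 0)
z(G) = -22 + G (z(G) = (G - 22) + 0 = (-22 + G) + 0 = -22 + G)
z(301)/218899 + 114056/61534 = (-22 + 301)/218899 + 114056/61534 = 279*(1/218899) + 114056*(1/61534) = 279/218899 + 57028/30767 = 12491956165/6734865533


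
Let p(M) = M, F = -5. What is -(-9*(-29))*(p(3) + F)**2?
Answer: -1044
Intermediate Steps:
-(-9*(-29))*(p(3) + F)**2 = -(-9*(-29))*(3 - 5)**2 = -261*(-2)**2 = -261*4 = -1*1044 = -1044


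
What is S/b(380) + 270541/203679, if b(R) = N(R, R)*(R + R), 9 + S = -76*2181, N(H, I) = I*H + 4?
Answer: 5931462219841/4470633472032 ≈ 1.3268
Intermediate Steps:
N(H, I) = 4 + H*I (N(H, I) = H*I + 4 = 4 + H*I)
S = -165765 (S = -9 - 76*2181 = -9 - 165756 = -165765)
b(R) = 2*R*(4 + R**2) (b(R) = (4 + R*R)*(R + R) = (4 + R**2)*(2*R) = 2*R*(4 + R**2))
S/b(380) + 270541/203679 = -165765*1/(760*(4 + 380**2)) + 270541/203679 = -165765*1/(760*(4 + 144400)) + 270541*(1/203679) = -165765/(2*380*144404) + 270541/203679 = -165765/109747040 + 270541/203679 = -165765*1/109747040 + 270541/203679 = -33153/21949408 + 270541/203679 = 5931462219841/4470633472032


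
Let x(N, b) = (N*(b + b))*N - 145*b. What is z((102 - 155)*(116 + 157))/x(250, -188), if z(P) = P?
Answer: 14469/23472740 ≈ 0.00061642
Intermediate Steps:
x(N, b) = -145*b + 2*b*N² (x(N, b) = (N*(2*b))*N - 145*b = (2*N*b)*N - 145*b = 2*b*N² - 145*b = -145*b + 2*b*N²)
z((102 - 155)*(116 + 157))/x(250, -188) = ((102 - 155)*(116 + 157))/((-188*(-145 + 2*250²))) = (-53*273)/((-188*(-145 + 2*62500))) = -14469*(-1/(188*(-145 + 125000))) = -14469/((-188*124855)) = -14469/(-23472740) = -14469*(-1/23472740) = 14469/23472740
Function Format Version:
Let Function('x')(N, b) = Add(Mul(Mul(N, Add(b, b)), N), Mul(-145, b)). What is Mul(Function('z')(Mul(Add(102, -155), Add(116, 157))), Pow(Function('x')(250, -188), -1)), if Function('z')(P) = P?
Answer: Rational(14469, 23472740) ≈ 0.00061642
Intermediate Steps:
Function('x')(N, b) = Add(Mul(-145, b), Mul(2, b, Pow(N, 2))) (Function('x')(N, b) = Add(Mul(Mul(N, Mul(2, b)), N), Mul(-145, b)) = Add(Mul(Mul(2, N, b), N), Mul(-145, b)) = Add(Mul(2, b, Pow(N, 2)), Mul(-145, b)) = Add(Mul(-145, b), Mul(2, b, Pow(N, 2))))
Mul(Function('z')(Mul(Add(102, -155), Add(116, 157))), Pow(Function('x')(250, -188), -1)) = Mul(Mul(Add(102, -155), Add(116, 157)), Pow(Mul(-188, Add(-145, Mul(2, Pow(250, 2)))), -1)) = Mul(Mul(-53, 273), Pow(Mul(-188, Add(-145, Mul(2, 62500))), -1)) = Mul(-14469, Pow(Mul(-188, Add(-145, 125000)), -1)) = Mul(-14469, Pow(Mul(-188, 124855), -1)) = Mul(-14469, Pow(-23472740, -1)) = Mul(-14469, Rational(-1, 23472740)) = Rational(14469, 23472740)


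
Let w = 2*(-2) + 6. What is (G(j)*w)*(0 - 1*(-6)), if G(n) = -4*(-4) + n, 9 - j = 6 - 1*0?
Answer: 228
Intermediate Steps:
w = 2 (w = -4 + 6 = 2)
j = 3 (j = 9 - (6 - 1*0) = 9 - (6 + 0) = 9 - 1*6 = 9 - 6 = 3)
G(n) = 16 + n
(G(j)*w)*(0 - 1*(-6)) = ((16 + 3)*2)*(0 - 1*(-6)) = (19*2)*(0 + 6) = 38*6 = 228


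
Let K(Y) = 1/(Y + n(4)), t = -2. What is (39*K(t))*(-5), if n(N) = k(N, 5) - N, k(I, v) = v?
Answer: 195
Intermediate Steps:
n(N) = 5 - N
K(Y) = 1/(1 + Y) (K(Y) = 1/(Y + (5 - 1*4)) = 1/(Y + (5 - 4)) = 1/(Y + 1) = 1/(1 + Y))
(39*K(t))*(-5) = (39/(1 - 2))*(-5) = (39/(-1))*(-5) = (39*(-1))*(-5) = -39*(-5) = 195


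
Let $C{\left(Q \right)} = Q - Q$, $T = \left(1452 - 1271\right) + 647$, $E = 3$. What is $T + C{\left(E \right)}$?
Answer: $828$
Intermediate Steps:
$T = 828$ ($T = 181 + 647 = 828$)
$C{\left(Q \right)} = 0$
$T + C{\left(E \right)} = 828 + 0 = 828$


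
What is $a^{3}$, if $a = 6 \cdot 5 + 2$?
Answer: $32768$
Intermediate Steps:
$a = 32$ ($a = 30 + 2 = 32$)
$a^{3} = 32^{3} = 32768$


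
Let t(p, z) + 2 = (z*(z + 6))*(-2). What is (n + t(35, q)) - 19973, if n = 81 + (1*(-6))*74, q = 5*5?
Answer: -21888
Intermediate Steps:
q = 25
t(p, z) = -2 - 2*z*(6 + z) (t(p, z) = -2 + (z*(z + 6))*(-2) = -2 + (z*(6 + z))*(-2) = -2 - 2*z*(6 + z))
n = -363 (n = 81 - 6*74 = 81 - 444 = -363)
(n + t(35, q)) - 19973 = (-363 + (-2 - 12*25 - 2*25²)) - 19973 = (-363 + (-2 - 300 - 2*625)) - 19973 = (-363 + (-2 - 300 - 1250)) - 19973 = (-363 - 1552) - 19973 = -1915 - 19973 = -21888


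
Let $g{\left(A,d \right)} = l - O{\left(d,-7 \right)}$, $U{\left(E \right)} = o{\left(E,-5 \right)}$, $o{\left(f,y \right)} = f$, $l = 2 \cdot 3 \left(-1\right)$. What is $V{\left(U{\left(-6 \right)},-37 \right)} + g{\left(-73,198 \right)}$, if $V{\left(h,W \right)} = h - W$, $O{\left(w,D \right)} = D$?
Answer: $32$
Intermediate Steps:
$l = -6$ ($l = 6 \left(-1\right) = -6$)
$U{\left(E \right)} = E$
$g{\left(A,d \right)} = 1$ ($g{\left(A,d \right)} = -6 - -7 = -6 + 7 = 1$)
$V{\left(U{\left(-6 \right)},-37 \right)} + g{\left(-73,198 \right)} = \left(-6 - -37\right) + 1 = \left(-6 + 37\right) + 1 = 31 + 1 = 32$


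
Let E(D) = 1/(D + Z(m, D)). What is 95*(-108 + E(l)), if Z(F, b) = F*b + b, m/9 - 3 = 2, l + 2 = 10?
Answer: -3857665/376 ≈ -10260.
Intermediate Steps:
l = 8 (l = -2 + 10 = 8)
m = 45 (m = 27 + 9*2 = 27 + 18 = 45)
Z(F, b) = b + F*b
E(D) = 1/(47*D) (E(D) = 1/(D + D*(1 + 45)) = 1/(D + D*46) = 1/(D + 46*D) = 1/(47*D))
95*(-108 + E(l)) = 95*(-108 + (1/47)/8) = 95*(-108 + (1/47)*(⅛)) = 95*(-108 + 1/376) = 95*(-40607/376) = -3857665/376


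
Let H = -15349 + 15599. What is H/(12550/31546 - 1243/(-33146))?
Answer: 130702964500/227596989 ≈ 574.27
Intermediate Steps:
H = 250
H/(12550/31546 - 1243/(-33146)) = 250/(12550/31546 - 1243/(-33146)) = 250/(12550*(1/31546) - 1243*(-1/33146)) = 250/(6275/15773 + 1243/33146) = 250/(227596989/522811858) = 250*(522811858/227596989) = 130702964500/227596989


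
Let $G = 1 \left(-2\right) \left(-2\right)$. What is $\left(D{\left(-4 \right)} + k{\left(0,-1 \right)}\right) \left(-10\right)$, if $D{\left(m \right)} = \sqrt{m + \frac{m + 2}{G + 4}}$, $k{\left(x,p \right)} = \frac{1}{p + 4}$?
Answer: $- \frac{10}{3} - 5 i \sqrt{17} \approx -3.3333 - 20.616 i$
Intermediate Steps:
$G = 4$ ($G = \left(-2\right) \left(-2\right) = 4$)
$k{\left(x,p \right)} = \frac{1}{4 + p}$
$D{\left(m \right)} = \sqrt{\frac{1}{4} + \frac{9 m}{8}}$ ($D{\left(m \right)} = \sqrt{m + \frac{m + 2}{4 + 4}} = \sqrt{m + \frac{2 + m}{8}} = \sqrt{m + \left(2 + m\right) \frac{1}{8}} = \sqrt{m + \left(\frac{1}{4} + \frac{m}{8}\right)} = \sqrt{\frac{1}{4} + \frac{9 m}{8}}$)
$\left(D{\left(-4 \right)} + k{\left(0,-1 \right)}\right) \left(-10\right) = \left(\frac{\sqrt{4 + 18 \left(-4\right)}}{4} + \frac{1}{4 - 1}\right) \left(-10\right) = \left(\frac{\sqrt{4 - 72}}{4} + \frac{1}{3}\right) \left(-10\right) = \left(\frac{\sqrt{-68}}{4} + \frac{1}{3}\right) \left(-10\right) = \left(\frac{2 i \sqrt{17}}{4} + \frac{1}{3}\right) \left(-10\right) = \left(\frac{i \sqrt{17}}{2} + \frac{1}{3}\right) \left(-10\right) = \left(\frac{1}{3} + \frac{i \sqrt{17}}{2}\right) \left(-10\right) = - \frac{10}{3} - 5 i \sqrt{17}$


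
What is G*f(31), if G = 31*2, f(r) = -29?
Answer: -1798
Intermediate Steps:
G = 62
G*f(31) = 62*(-29) = -1798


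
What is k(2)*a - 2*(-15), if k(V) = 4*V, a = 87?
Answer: 726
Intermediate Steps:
k(2)*a - 2*(-15) = (4*2)*87 - 2*(-15) = 8*87 + 30 = 696 + 30 = 726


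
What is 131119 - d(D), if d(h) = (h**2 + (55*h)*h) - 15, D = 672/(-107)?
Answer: 1476064462/11449 ≈ 1.2893e+5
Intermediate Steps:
D = -672/107 (D = 672*(-1/107) = -672/107 ≈ -6.2804)
d(h) = -15 + 56*h**2 (d(h) = (h**2 + 55*h**2) - 15 = 56*h**2 - 15 = -15 + 56*h**2)
131119 - d(D) = 131119 - (-15 + 56*(-672/107)**2) = 131119 - (-15 + 56*(451584/11449)) = 131119 - (-15 + 25288704/11449) = 131119 - 1*25116969/11449 = 131119 - 25116969/11449 = 1476064462/11449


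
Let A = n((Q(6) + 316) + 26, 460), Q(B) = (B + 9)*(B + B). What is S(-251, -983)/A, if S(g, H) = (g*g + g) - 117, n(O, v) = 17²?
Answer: 62633/289 ≈ 216.72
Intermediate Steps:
Q(B) = 2*B*(9 + B) (Q(B) = (9 + B)*(2*B) = 2*B*(9 + B))
n(O, v) = 289
A = 289
S(g, H) = -117 + g + g² (S(g, H) = (g² + g) - 117 = (g + g²) - 117 = -117 + g + g²)
S(-251, -983)/A = (-117 - 251 + (-251)²)/289 = (-117 - 251 + 63001)*(1/289) = 62633*(1/289) = 62633/289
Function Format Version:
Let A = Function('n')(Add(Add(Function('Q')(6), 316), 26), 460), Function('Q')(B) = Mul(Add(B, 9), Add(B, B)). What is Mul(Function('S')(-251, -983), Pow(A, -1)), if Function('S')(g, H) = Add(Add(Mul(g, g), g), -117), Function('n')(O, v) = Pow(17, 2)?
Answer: Rational(62633, 289) ≈ 216.72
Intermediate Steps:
Function('Q')(B) = Mul(2, B, Add(9, B)) (Function('Q')(B) = Mul(Add(9, B), Mul(2, B)) = Mul(2, B, Add(9, B)))
Function('n')(O, v) = 289
A = 289
Function('S')(g, H) = Add(-117, g, Pow(g, 2)) (Function('S')(g, H) = Add(Add(Pow(g, 2), g), -117) = Add(Add(g, Pow(g, 2)), -117) = Add(-117, g, Pow(g, 2)))
Mul(Function('S')(-251, -983), Pow(A, -1)) = Mul(Add(-117, -251, Pow(-251, 2)), Pow(289, -1)) = Mul(Add(-117, -251, 63001), Rational(1, 289)) = Mul(62633, Rational(1, 289)) = Rational(62633, 289)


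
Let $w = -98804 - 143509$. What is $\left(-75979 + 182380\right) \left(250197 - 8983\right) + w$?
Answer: $25665168501$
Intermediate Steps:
$w = -242313$
$\left(-75979 + 182380\right) \left(250197 - 8983\right) + w = \left(-75979 + 182380\right) \left(250197 - 8983\right) - 242313 = 106401 \cdot 241214 - 242313 = 25665410814 - 242313 = 25665168501$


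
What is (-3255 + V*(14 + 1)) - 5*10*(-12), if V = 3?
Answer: -2610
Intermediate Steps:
(-3255 + V*(14 + 1)) - 5*10*(-12) = (-3255 + 3*(14 + 1)) - 5*10*(-12) = (-3255 + 3*15) - 50*(-12) = (-3255 + 45) + 600 = -3210 + 600 = -2610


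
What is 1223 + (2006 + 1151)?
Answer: 4380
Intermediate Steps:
1223 + (2006 + 1151) = 1223 + 3157 = 4380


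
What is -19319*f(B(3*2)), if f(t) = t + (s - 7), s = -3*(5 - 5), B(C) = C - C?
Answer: 135233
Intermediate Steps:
B(C) = 0
s = 0 (s = -3*0 = 0)
f(t) = -7 + t (f(t) = t + (0 - 7) = t - 7 = -7 + t)
-19319*f(B(3*2)) = -19319*(-7 + 0) = -19319*(-7) = 135233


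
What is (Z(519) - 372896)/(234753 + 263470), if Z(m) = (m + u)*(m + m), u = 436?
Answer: 618394/498223 ≈ 1.2412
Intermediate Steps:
Z(m) = 2*m*(436 + m) (Z(m) = (m + 436)*(m + m) = (436 + m)*(2*m) = 2*m*(436 + m))
(Z(519) - 372896)/(234753 + 263470) = (2*519*(436 + 519) - 372896)/(234753 + 263470) = (2*519*955 - 372896)/498223 = (991290 - 372896)*(1/498223) = 618394*(1/498223) = 618394/498223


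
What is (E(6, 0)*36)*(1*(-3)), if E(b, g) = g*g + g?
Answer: 0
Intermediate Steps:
E(b, g) = g + g² (E(b, g) = g² + g = g + g²)
(E(6, 0)*36)*(1*(-3)) = ((0*(1 + 0))*36)*(1*(-3)) = ((0*1)*36)*(-3) = (0*36)*(-3) = 0*(-3) = 0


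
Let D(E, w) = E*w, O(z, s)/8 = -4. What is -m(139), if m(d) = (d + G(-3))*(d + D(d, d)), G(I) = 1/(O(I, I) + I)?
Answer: -2704384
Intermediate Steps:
O(z, s) = -32 (O(z, s) = 8*(-4) = -32)
G(I) = 1/(-32 + I)
m(d) = (-1/35 + d)*(d + d²) (m(d) = (d + 1/(-32 - 3))*(d + d*d) = (d + 1/(-35))*(d + d²) = (d - 1/35)*(d + d²) = (-1/35 + d)*(d + d²))
-m(139) = -139*(-1 + 34*139 + 35*139²)/35 = -139*(-1 + 4726 + 35*19321)/35 = -139*(-1 + 4726 + 676235)/35 = -139*680960/35 = -1*2704384 = -2704384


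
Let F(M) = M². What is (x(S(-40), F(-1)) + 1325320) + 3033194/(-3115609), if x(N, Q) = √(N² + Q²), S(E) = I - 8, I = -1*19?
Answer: 4129175886686/3115609 + √730 ≈ 1.3253e+6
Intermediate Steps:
I = -19
S(E) = -27 (S(E) = -19 - 8 = -27)
(x(S(-40), F(-1)) + 1325320) + 3033194/(-3115609) = (√((-27)² + ((-1)²)²) + 1325320) + 3033194/(-3115609) = (√(729 + 1²) + 1325320) + 3033194*(-1/3115609) = (√(729 + 1) + 1325320) - 3033194/3115609 = (√730 + 1325320) - 3033194/3115609 = (1325320 + √730) - 3033194/3115609 = 4129175886686/3115609 + √730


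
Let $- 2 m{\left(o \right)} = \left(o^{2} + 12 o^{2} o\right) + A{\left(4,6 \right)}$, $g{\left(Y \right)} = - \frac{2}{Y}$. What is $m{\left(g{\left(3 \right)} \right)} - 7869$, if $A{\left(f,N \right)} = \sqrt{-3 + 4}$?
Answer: $- \frac{141623}{18} \approx -7867.9$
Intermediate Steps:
$A{\left(f,N \right)} = 1$ ($A{\left(f,N \right)} = \sqrt{1} = 1$)
$m{\left(o \right)} = - \frac{1}{2} - 6 o^{3} - \frac{o^{2}}{2}$ ($m{\left(o \right)} = - \frac{\left(o^{2} + 12 o^{2} o\right) + 1}{2} = - \frac{\left(o^{2} + 12 o^{3}\right) + 1}{2} = - \frac{1 + o^{2} + 12 o^{3}}{2} = - \frac{1}{2} - 6 o^{3} - \frac{o^{2}}{2}$)
$m{\left(g{\left(3 \right)} \right)} - 7869 = \left(- \frac{1}{2} - 6 \left(- \frac{2}{3}\right)^{3} - \frac{\left(- \frac{2}{3}\right)^{2}}{2}\right) - 7869 = \left(- \frac{1}{2} - - \frac{16}{9} - \frac{2}{9}\right) - 7869 = \left(- \frac{1}{2} + \frac{16}{9} - \frac{2}{9}\right) - 7869 = \frac{19}{18} - 7869 = - \frac{141623}{18}$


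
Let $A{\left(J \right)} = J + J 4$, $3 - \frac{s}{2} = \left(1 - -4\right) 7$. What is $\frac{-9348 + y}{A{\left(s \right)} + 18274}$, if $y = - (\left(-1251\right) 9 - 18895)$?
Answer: $\frac{10403}{8977} \approx 1.1588$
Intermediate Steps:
$y = 30154$ ($y = - (-11259 - 18895) = \left(-1\right) \left(-30154\right) = 30154$)
$s = -64$ ($s = 6 - 2 \left(1 - -4\right) 7 = 6 - 2 \left(1 + 4\right) 7 = 6 - 2 \cdot 5 \cdot 7 = 6 - 70 = -64$)
$A{\left(J \right)} = 5 J$ ($A{\left(J \right)} = J + 4 J = 5 J$)
$\frac{-9348 + y}{A{\left(s \right)} + 18274} = \frac{-9348 + 30154}{5 \left(-64\right) + 18274} = \frac{20806}{-320 + 18274} = \frac{20806}{17954} = 20806 \cdot \frac{1}{17954} = \frac{10403}{8977}$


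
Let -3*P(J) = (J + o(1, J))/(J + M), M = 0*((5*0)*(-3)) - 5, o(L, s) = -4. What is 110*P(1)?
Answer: -55/2 ≈ -27.500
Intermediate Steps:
M = -5 (M = 0*(0*(-3)) - 5 = 0*0 - 5 = 0 - 5 = -5)
P(J) = -(-4 + J)/(3*(-5 + J)) (P(J) = -(J - 4)/(3*(J - 5)) = -(-4 + J)/(3*(-5 + J)))
110*P(1) = 110*((4 - 1*1)/(3*(-5 + 1))) = 110*((⅓)*(4 - 1)/(-4)) = 110*((⅓)*(-¼)*3) = 110*(-¼) = -55/2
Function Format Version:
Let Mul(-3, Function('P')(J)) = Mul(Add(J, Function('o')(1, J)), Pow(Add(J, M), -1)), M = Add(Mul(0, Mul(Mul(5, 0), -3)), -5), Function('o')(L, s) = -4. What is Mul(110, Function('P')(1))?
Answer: Rational(-55, 2) ≈ -27.500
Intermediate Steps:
M = -5 (M = Add(Mul(0, Mul(0, -3)), -5) = Add(Mul(0, 0), -5) = Add(0, -5) = -5)
Function('P')(J) = Mul(Rational(-1, 3), Pow(Add(-5, J), -1), Add(-4, J)) (Function('P')(J) = Mul(Rational(-1, 3), Mul(Add(J, -4), Pow(Add(J, -5), -1))) = Mul(Rational(-1, 3), Mul(Add(-4, J), Pow(Add(-5, J), -1))) = Mul(Rational(-1, 3), Mul(Pow(Add(-5, J), -1), Add(-4, J))) = Mul(Rational(-1, 3), Pow(Add(-5, J), -1), Add(-4, J)))
Mul(110, Function('P')(1)) = Mul(110, Mul(Rational(1, 3), Pow(Add(-5, 1), -1), Add(4, Mul(-1, 1)))) = Mul(110, Mul(Rational(1, 3), Pow(-4, -1), Add(4, -1))) = Mul(110, Mul(Rational(1, 3), Rational(-1, 4), 3)) = Mul(110, Rational(-1, 4)) = Rational(-55, 2)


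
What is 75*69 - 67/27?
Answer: 139658/27 ≈ 5172.5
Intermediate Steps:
75*69 - 67/27 = 5175 - 67*1/27 = 5175 - 67/27 = 139658/27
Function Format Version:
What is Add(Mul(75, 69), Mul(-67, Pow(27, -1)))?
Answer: Rational(139658, 27) ≈ 5172.5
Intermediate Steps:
Add(Mul(75, 69), Mul(-67, Pow(27, -1))) = Add(5175, Mul(-67, Rational(1, 27))) = Add(5175, Rational(-67, 27)) = Rational(139658, 27)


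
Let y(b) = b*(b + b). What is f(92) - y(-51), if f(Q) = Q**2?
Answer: 3262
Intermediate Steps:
y(b) = 2*b**2 (y(b) = b*(2*b) = 2*b**2)
f(92) - y(-51) = 92**2 - 2*(-51)**2 = 8464 - 2*2601 = 8464 - 1*5202 = 8464 - 5202 = 3262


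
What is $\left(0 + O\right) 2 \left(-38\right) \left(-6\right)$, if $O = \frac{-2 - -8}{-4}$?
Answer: $-684$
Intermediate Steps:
$O = - \frac{3}{2}$ ($O = \left(-2 + 8\right) \left(- \frac{1}{4}\right) = 6 \left(- \frac{1}{4}\right) = - \frac{3}{2} \approx -1.5$)
$\left(0 + O\right) 2 \left(-38\right) \left(-6\right) = \left(0 - \frac{3}{2}\right) 2 \left(-38\right) \left(-6\right) = \left(- \frac{3}{2}\right) 2 \left(-38\right) \left(-6\right) = \left(-3\right) \left(-38\right) \left(-6\right) = 114 \left(-6\right) = -684$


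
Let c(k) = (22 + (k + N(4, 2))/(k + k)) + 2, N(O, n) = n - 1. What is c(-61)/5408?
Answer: 747/164944 ≈ 0.0045288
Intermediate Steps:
N(O, n) = -1 + n
c(k) = 24 + (1 + k)/(2*k) (c(k) = (22 + (k + (-1 + 2))/(k + k)) + 2 = (22 + (k + 1)/((2*k))) + 2 = (22 + (1 + k)*(1/(2*k))) + 2 = (22 + (1 + k)/(2*k)) + 2 = 24 + (1 + k)/(2*k))
c(-61)/5408 = ((½)*(1 + 49*(-61))/(-61))/5408 = ((½)*(-1/61)*(1 - 2989))*(1/5408) = ((½)*(-1/61)*(-2988))*(1/5408) = (1494/61)*(1/5408) = 747/164944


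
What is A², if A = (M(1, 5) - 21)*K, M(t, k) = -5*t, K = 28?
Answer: 529984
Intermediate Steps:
A = -728 (A = (-5*1 - 21)*28 = (-5 - 21)*28 = -26*28 = -728)
A² = (-728)² = 529984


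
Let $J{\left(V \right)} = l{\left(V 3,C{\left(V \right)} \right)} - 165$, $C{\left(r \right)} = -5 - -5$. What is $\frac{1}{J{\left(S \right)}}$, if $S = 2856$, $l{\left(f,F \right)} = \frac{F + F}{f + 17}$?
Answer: $- \frac{1}{165} \approx -0.0060606$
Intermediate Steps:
$C{\left(r \right)} = 0$ ($C{\left(r \right)} = -5 + 5 = 0$)
$l{\left(f,F \right)} = \frac{2 F}{17 + f}$
$J{\left(V \right)} = -165$ ($J{\left(V \right)} = 2 \cdot 0 \frac{1}{17 + V 3} - 165 = 2 \cdot 0 \frac{1}{17 + 3 V} - 165 = 0 - 165 = -165$)
$\frac{1}{J{\left(S \right)}} = \frac{1}{-165} = - \frac{1}{165}$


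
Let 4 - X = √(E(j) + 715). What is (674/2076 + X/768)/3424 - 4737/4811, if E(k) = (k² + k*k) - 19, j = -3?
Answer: -538693799281/547162650624 - √714/2629632 ≈ -0.98453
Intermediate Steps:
E(k) = -19 + 2*k² (E(k) = (k² + k²) - 19 = 2*k² - 19 = -19 + 2*k²)
X = 4 - √714 (X = 4 - √((-19 + 2*(-3)²) + 715) = 4 - √((-19 + 2*9) + 715) = 4 - √((-19 + 18) + 715) = 4 - √(-1 + 715) = 4 - √714 ≈ -22.721)
(674/2076 + X/768)/3424 - 4737/4811 = (674/2076 + (4 - √714)/768)/3424 - 4737/4811 = (674*(1/2076) + (4 - √714)*(1/768))*(1/3424) - 4737*1/4811 = (337/1038 + (1/192 - √714/768))*(1/3424) - 4737/4811 = (10957/33216 - √714/768)*(1/3424) - 4737/4811 = (10957/113731584 - √714/2629632) - 4737/4811 = -538693799281/547162650624 - √714/2629632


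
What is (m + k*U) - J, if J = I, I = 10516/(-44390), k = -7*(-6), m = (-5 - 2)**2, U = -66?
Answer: -60431727/22195 ≈ -2722.8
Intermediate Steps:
m = 49 (m = (-7)**2 = 49)
k = 42
I = -5258/22195 (I = 10516*(-1/44390) = -5258/22195 ≈ -0.23690)
J = -5258/22195 ≈ -0.23690
(m + k*U) - J = (49 + 42*(-66)) - 1*(-5258/22195) = (49 - 2772) + 5258/22195 = -2723 + 5258/22195 = -60431727/22195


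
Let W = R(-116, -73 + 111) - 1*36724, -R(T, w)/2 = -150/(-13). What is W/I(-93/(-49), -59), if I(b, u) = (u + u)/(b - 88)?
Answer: -1007733464/37583 ≈ -26814.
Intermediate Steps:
R(T, w) = -300/13 (R(T, w) = -(-300)/(-13) = -(-300)*(-1)/13 = -2*150/13 = -300/13)
I(b, u) = 2*u/(-88 + b) (I(b, u) = (2*u)/(-88 + b) = 2*u/(-88 + b))
W = -477712/13 (W = -300/13 - 1*36724 = -300/13 - 36724 = -477712/13 ≈ -36747.)
W/I(-93/(-49), -59) = -477712/(13*(2*(-59)/(-88 - 93/(-49)))) = -477712/(13*(2*(-59)/(-88 - 93*(-1/49)))) = -477712/(13*(2*(-59)/(-88 + 93/49))) = -477712/(13*(2*(-59)/(-4219/49))) = -477712/(13*(2*(-59)*(-49/4219))) = -477712/(13*5782/4219) = -477712/13*4219/5782 = -1007733464/37583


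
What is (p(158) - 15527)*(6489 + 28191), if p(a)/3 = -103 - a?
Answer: -565630800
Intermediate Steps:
p(a) = -309 - 3*a (p(a) = 3*(-103 - a) = -309 - 3*a)
(p(158) - 15527)*(6489 + 28191) = ((-309 - 3*158) - 15527)*(6489 + 28191) = ((-309 - 474) - 15527)*34680 = (-783 - 15527)*34680 = -16310*34680 = -565630800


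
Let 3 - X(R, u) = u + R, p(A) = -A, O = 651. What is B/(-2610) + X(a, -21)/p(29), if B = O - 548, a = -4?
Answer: -2623/2610 ≈ -1.0050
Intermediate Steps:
X(R, u) = 3 - R - u (X(R, u) = 3 - (u + R) = 3 - (R + u) = 3 + (-R - u) = 3 - R - u)
B = 103 (B = 651 - 548 = 103)
B/(-2610) + X(a, -21)/p(29) = 103/(-2610) + (3 - 1*(-4) - 1*(-21))/((-1*29)) = 103*(-1/2610) + (3 + 4 + 21)/(-29) = -103/2610 + 28*(-1/29) = -103/2610 - 28/29 = -2623/2610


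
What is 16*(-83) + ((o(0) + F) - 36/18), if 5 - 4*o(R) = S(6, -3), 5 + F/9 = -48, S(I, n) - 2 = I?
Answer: -7231/4 ≈ -1807.8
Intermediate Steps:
S(I, n) = 2 + I
F = -477 (F = -45 + 9*(-48) = -45 - 432 = -477)
o(R) = -3/4 (o(R) = 5/4 - (2 + 6)/4 = 5/4 - 1/4*8 = 5/4 - 2 = -3/4)
16*(-83) + ((o(0) + F) - 36/18) = 16*(-83) + ((-3/4 - 477) - 36/18) = -1328 + (-1911/4 - 36*1/18) = -1328 + (-1911/4 - 2) = -1328 - 1919/4 = -7231/4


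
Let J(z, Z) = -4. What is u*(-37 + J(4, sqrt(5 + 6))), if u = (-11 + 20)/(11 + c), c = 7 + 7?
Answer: -369/25 ≈ -14.760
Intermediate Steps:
c = 14
u = 9/25 (u = (-11 + 20)/(11 + 14) = 9/25 ≈ 0.36000)
u*(-37 + J(4, sqrt(5 + 6))) = 9*(-37 - 4)/25 = (9/25)*(-41) = -369/25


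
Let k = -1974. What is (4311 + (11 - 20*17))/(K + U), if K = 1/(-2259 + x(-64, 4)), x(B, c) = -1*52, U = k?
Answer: -9202402/4561915 ≈ -2.0172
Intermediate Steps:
U = -1974
x(B, c) = -52
K = -1/2311 (K = 1/(-2259 - 52) = 1/(-2311) = -1/2311 ≈ -0.00043271)
(4311 + (11 - 20*17))/(K + U) = (4311 + (11 - 20*17))/(-1/2311 - 1974) = (4311 + (11 - 340))/(-4561915/2311) = (4311 - 329)*(-2311/4561915) = 3982*(-2311/4561915) = -9202402/4561915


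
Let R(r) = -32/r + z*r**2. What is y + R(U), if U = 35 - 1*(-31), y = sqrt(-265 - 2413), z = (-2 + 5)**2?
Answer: 1293716/33 + I*sqrt(2678) ≈ 39204.0 + 51.749*I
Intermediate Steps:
z = 9 (z = 3**2 = 9)
y = I*sqrt(2678) (y = sqrt(-2678) = I*sqrt(2678) ≈ 51.749*I)
U = 66 (U = 35 + 31 = 66)
R(r) = -32/r + 9*r**2
y + R(U) = I*sqrt(2678) + (-32 + 9*66**3)/66 = I*sqrt(2678) + (-32 + 9*287496)/66 = I*sqrt(2678) + (-32 + 2587464)/66 = I*sqrt(2678) + (1/66)*2587432 = I*sqrt(2678) + 1293716/33 = 1293716/33 + I*sqrt(2678)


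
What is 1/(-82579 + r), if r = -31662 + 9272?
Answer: -1/104969 ≈ -9.5266e-6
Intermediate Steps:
r = -22390
1/(-82579 + r) = 1/(-82579 - 22390) = 1/(-104969) = -1/104969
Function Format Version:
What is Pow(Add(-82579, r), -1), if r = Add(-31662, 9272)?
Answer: Rational(-1, 104969) ≈ -9.5266e-6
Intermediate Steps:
r = -22390
Pow(Add(-82579, r), -1) = Pow(Add(-82579, -22390), -1) = Pow(-104969, -1) = Rational(-1, 104969)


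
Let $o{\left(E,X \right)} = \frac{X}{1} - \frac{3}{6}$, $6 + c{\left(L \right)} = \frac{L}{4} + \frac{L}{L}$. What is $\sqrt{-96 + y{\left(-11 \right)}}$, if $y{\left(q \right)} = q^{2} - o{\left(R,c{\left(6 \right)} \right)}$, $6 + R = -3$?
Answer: $\sqrt{29} \approx 5.3852$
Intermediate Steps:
$R = -9$ ($R = -6 - 3 = -9$)
$c{\left(L \right)} = -5 + \frac{L}{4}$ ($c{\left(L \right)} = -6 + \left(\frac{L}{4} + \frac{L}{L}\right) = -6 + \left(L \frac{1}{4} + 1\right) = -6 + \left(\frac{L}{4} + 1\right) = -6 + \left(1 + \frac{L}{4}\right) = -5 + \frac{L}{4}$)
$o{\left(E,X \right)} = - \frac{1}{2} + X$ ($o{\left(E,X \right)} = X 1 - \frac{1}{2} = X - \frac{1}{2} = - \frac{1}{2} + X$)
$y{\left(q \right)} = 4 + q^{2}$ ($y{\left(q \right)} = q^{2} - \left(- \frac{1}{2} + \left(-5 + \frac{1}{4} \cdot 6\right)\right) = q^{2} - \left(- \frac{1}{2} + \left(-5 + \frac{3}{2}\right)\right) = q^{2} - \left(- \frac{1}{2} - \frac{7}{2}\right) = q^{2} - -4 = q^{2} + 4 = 4 + q^{2}$)
$\sqrt{-96 + y{\left(-11 \right)}} = \sqrt{-96 + \left(4 + \left(-11\right)^{2}\right)} = \sqrt{-96 + \left(4 + 121\right)} = \sqrt{-96 + 125} = \sqrt{29}$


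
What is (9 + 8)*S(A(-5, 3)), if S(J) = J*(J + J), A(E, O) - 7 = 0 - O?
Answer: 544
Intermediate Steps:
A(E, O) = 7 - O (A(E, O) = 7 + (0 - O) = 7 - O)
S(J) = 2*J² (S(J) = J*(2*J) = 2*J²)
(9 + 8)*S(A(-5, 3)) = (9 + 8)*(2*(7 - 1*3)²) = 17*(2*(7 - 3)²) = 17*(2*4²) = 17*(2*16) = 17*32 = 544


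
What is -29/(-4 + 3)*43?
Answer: 1247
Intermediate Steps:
-29/(-4 + 3)*43 = -29/(-1)*43 = -29*(-1)*43 = 29*43 = 1247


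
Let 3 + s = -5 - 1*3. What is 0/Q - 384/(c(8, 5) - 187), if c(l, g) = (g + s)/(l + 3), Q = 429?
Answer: 4224/2063 ≈ 2.0475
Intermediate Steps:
s = -11 (s = -3 + (-5 - 1*3) = -3 + (-5 - 3) = -3 - 8 = -11)
c(l, g) = (-11 + g)/(3 + l) (c(l, g) = (g - 11)/(l + 3) = (-11 + g)/(3 + l))
0/Q - 384/(c(8, 5) - 187) = 0/429 - 384/((-11 + 5)/(3 + 8) - 187) = 0*(1/429) - 384/(-6/11 - 187) = 0 - 384/((1/11)*(-6) - 187) = 0 - 384/(-6/11 - 187) = 0 - 384/(-2063/11) = 0 - 384*(-11/2063) = 0 + 4224/2063 = 4224/2063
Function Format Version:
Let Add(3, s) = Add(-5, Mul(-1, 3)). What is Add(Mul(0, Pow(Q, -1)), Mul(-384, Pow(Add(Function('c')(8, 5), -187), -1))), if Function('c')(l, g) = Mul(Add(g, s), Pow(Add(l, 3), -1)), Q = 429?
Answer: Rational(4224, 2063) ≈ 2.0475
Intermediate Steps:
s = -11 (s = Add(-3, Add(-5, Mul(-1, 3))) = Add(-3, Add(-5, -3)) = Add(-3, -8) = -11)
Function('c')(l, g) = Mul(Pow(Add(3, l), -1), Add(-11, g)) (Function('c')(l, g) = Mul(Add(g, -11), Pow(Add(l, 3), -1)) = Mul(Add(-11, g), Pow(Add(3, l), -1)) = Mul(Pow(Add(3, l), -1), Add(-11, g)))
Add(Mul(0, Pow(Q, -1)), Mul(-384, Pow(Add(Function('c')(8, 5), -187), -1))) = Add(Mul(0, Pow(429, -1)), Mul(-384, Pow(Add(Mul(Pow(Add(3, 8), -1), Add(-11, 5)), -187), -1))) = Add(Mul(0, Rational(1, 429)), Mul(-384, Pow(Add(Mul(Pow(11, -1), -6), -187), -1))) = Add(0, Mul(-384, Pow(Add(Mul(Rational(1, 11), -6), -187), -1))) = Add(0, Mul(-384, Pow(Add(Rational(-6, 11), -187), -1))) = Add(0, Mul(-384, Pow(Rational(-2063, 11), -1))) = Add(0, Mul(-384, Rational(-11, 2063))) = Add(0, Rational(4224, 2063)) = Rational(4224, 2063)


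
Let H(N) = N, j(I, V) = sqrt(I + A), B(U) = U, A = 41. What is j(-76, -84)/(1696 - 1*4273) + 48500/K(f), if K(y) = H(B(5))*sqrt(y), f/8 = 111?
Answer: 2425*sqrt(222)/111 - I*sqrt(35)/2577 ≈ 325.51 - 0.0022957*I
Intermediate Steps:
f = 888 (f = 8*111 = 888)
j(I, V) = sqrt(41 + I) (j(I, V) = sqrt(I + 41) = sqrt(41 + I))
K(y) = 5*sqrt(y)
j(-76, -84)/(1696 - 1*4273) + 48500/K(f) = sqrt(41 - 76)/(1696 - 1*4273) + 48500/((5*sqrt(888))) = sqrt(-35)/(1696 - 4273) + 48500/((5*(2*sqrt(222)))) = (I*sqrt(35))/(-2577) + 48500/((10*sqrt(222))) = (I*sqrt(35))*(-1/2577) + 48500*(sqrt(222)/2220) = -I*sqrt(35)/2577 + 2425*sqrt(222)/111 = 2425*sqrt(222)/111 - I*sqrt(35)/2577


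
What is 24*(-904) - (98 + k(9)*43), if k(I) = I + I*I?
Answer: -25664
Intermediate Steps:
k(I) = I + I²
24*(-904) - (98 + k(9)*43) = 24*(-904) - (98 + (9*(1 + 9))*43) = -21696 - (98 + (9*10)*43) = -21696 - (98 + 90*43) = -21696 - (98 + 3870) = -21696 - 1*3968 = -21696 - 3968 = -25664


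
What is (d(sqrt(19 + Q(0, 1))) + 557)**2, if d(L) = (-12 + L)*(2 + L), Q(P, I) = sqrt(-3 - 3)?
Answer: (552 - 10*sqrt(19 + I*sqrt(6)) + I*sqrt(6))**2 ≈ 2.5839e+5 - 360.4*I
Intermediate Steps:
Q(P, I) = I*sqrt(6) (Q(P, I) = sqrt(-6) = I*sqrt(6))
(d(sqrt(19 + Q(0, 1))) + 557)**2 = ((-24 + (sqrt(19 + I*sqrt(6)))**2 - 10*sqrt(19 + I*sqrt(6))) + 557)**2 = ((-24 + (19 + I*sqrt(6)) - 10*sqrt(19 + I*sqrt(6))) + 557)**2 = ((-5 - 10*sqrt(19 + I*sqrt(6)) + I*sqrt(6)) + 557)**2 = (552 - 10*sqrt(19 + I*sqrt(6)) + I*sqrt(6))**2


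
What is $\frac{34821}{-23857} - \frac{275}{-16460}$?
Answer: $- \frac{113318597}{78537244} \approx -1.4429$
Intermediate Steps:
$\frac{34821}{-23857} - \frac{275}{-16460} = 34821 \left(- \frac{1}{23857}\right) - - \frac{55}{3292} = - \frac{34821}{23857} + \frac{55}{3292} = - \frac{113318597}{78537244}$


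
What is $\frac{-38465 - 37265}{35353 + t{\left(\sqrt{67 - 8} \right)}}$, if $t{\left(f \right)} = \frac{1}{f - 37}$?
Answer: $- \frac{3507237521890}{1637280721669} - \frac{75730 \sqrt{59}}{1637280721669} \approx -2.1421$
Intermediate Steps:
$t{\left(f \right)} = \frac{1}{-37 + f}$
$\frac{-38465 - 37265}{35353 + t{\left(\sqrt{67 - 8} \right)}} = \frac{-38465 - 37265}{35353 + \frac{1}{-37 + \sqrt{67 - 8}}} = - \frac{75730}{35353 + \frac{1}{-37 + \sqrt{59}}}$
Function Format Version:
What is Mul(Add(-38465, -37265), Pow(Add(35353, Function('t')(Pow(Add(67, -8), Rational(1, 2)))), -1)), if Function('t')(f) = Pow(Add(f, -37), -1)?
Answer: Add(Rational(-3507237521890, 1637280721669), Mul(Rational(-75730, 1637280721669), Pow(59, Rational(1, 2)))) ≈ -2.1421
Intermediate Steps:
Function('t')(f) = Pow(Add(-37, f), -1)
Mul(Add(-38465, -37265), Pow(Add(35353, Function('t')(Pow(Add(67, -8), Rational(1, 2)))), -1)) = Mul(Add(-38465, -37265), Pow(Add(35353, Pow(Add(-37, Pow(Add(67, -8), Rational(1, 2))), -1)), -1)) = Mul(-75730, Pow(Add(35353, Pow(Add(-37, Pow(59, Rational(1, 2))), -1)), -1))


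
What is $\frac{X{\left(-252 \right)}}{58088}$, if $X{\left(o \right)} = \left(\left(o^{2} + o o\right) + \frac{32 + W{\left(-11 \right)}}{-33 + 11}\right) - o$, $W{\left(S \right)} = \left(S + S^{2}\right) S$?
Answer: $\frac{1400449}{638968} \approx 2.1917$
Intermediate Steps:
$W{\left(S \right)} = S \left(S + S^{2}\right)$
$X{\left(o \right)} = \frac{589}{11} - o + 2 o^{2}$ ($X{\left(o \right)} = \left(\left(o^{2} + o o\right) + \frac{32 + \left(-11\right)^{2} \left(1 - 11\right)}{-33 + 11}\right) - o = \left(\left(o^{2} + o^{2}\right) + \frac{32 + 121 \left(-10\right)}{-22}\right) - o = \left(2 o^{2} + \left(32 - 1210\right) \left(- \frac{1}{22}\right)\right) - o = \left(2 o^{2} - - \frac{589}{11}\right) - o = \left(2 o^{2} + \frac{589}{11}\right) - o = \left(\frac{589}{11} + 2 o^{2}\right) - o = \frac{589}{11} - o + 2 o^{2}$)
$\frac{X{\left(-252 \right)}}{58088} = \frac{\frac{589}{11} - -252 + 2 \left(-252\right)^{2}}{58088} = \left(\frac{589}{11} + 252 + 2 \cdot 63504\right) \frac{1}{58088} = \left(\frac{589}{11} + 252 + 127008\right) \frac{1}{58088} = \frac{1400449}{11} \cdot \frac{1}{58088} = \frac{1400449}{638968}$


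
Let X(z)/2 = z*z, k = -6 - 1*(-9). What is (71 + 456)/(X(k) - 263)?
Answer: -527/245 ≈ -2.1510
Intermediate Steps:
k = 3 (k = -6 + 9 = 3)
X(z) = 2*z² (X(z) = 2*(z*z) = 2*z²)
(71 + 456)/(X(k) - 263) = (71 + 456)/(2*3² - 263) = 527/(2*9 - 263) = 527/(18 - 263) = 527/(-245) = 527*(-1/245) = -527/245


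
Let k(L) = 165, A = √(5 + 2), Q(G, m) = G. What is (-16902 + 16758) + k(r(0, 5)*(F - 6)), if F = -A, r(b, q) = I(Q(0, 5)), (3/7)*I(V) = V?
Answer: 21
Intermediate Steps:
A = √7 ≈ 2.6458
I(V) = 7*V/3
r(b, q) = 0 (r(b, q) = (7/3)*0 = 0)
F = -√7 ≈ -2.6458
(-16902 + 16758) + k(r(0, 5)*(F - 6)) = (-16902 + 16758) + 165 = -144 + 165 = 21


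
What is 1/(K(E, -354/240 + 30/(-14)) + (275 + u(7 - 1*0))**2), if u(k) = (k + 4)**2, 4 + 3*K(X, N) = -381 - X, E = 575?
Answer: 1/156496 ≈ 6.3899e-6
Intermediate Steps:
K(X, N) = -385/3 - X/3 (K(X, N) = -4/3 + (-381 - X)/3 = -4/3 + (-127 - X/3) = -385/3 - X/3)
u(k) = (4 + k)**2
1/(K(E, -354/240 + 30/(-14)) + (275 + u(7 - 1*0))**2) = 1/((-385/3 - 1/3*575) + (275 + (4 + (7 - 1*0))**2)**2) = 1/((-385/3 - 575/3) + (275 + (4 + (7 + 0))**2)**2) = 1/(-320 + (275 + (4 + 7)**2)**2) = 1/(-320 + (275 + 11**2)**2) = 1/(-320 + (275 + 121)**2) = 1/(-320 + 396**2) = 1/(-320 + 156816) = 1/156496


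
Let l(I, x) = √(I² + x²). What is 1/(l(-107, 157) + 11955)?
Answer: 11955/142885927 - √36098/142885927 ≈ 8.2338e-5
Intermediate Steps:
1/(l(-107, 157) + 11955) = 1/(√((-107)² + 157²) + 11955) = 1/(√(11449 + 24649) + 11955) = 1/(√36098 + 11955) = 1/(11955 + √36098)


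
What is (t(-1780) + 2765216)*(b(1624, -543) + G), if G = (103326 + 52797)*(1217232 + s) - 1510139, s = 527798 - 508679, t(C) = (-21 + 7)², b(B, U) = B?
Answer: 533783470872657096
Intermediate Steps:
t(C) = 196 (t(C) = (-14)² = 196)
s = 19119
G = 193021317034 (G = (103326 + 52797)*(1217232 + 19119) - 1510139 = 156123*1236351 - 1510139 = 193022827173 - 1510139 = 193021317034)
(t(-1780) + 2765216)*(b(1624, -543) + G) = (196 + 2765216)*(1624 + 193021317034) = 2765412*193021318658 = 533783470872657096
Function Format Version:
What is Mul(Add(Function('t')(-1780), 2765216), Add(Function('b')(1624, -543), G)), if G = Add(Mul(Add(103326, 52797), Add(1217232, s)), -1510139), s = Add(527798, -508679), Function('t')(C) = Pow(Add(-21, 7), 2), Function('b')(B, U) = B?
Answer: 533783470872657096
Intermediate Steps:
Function('t')(C) = 196 (Function('t')(C) = Pow(-14, 2) = 196)
s = 19119
G = 193021317034 (G = Add(Mul(Add(103326, 52797), Add(1217232, 19119)), -1510139) = Add(Mul(156123, 1236351), -1510139) = Add(193022827173, -1510139) = 193021317034)
Mul(Add(Function('t')(-1780), 2765216), Add(Function('b')(1624, -543), G)) = Mul(Add(196, 2765216), Add(1624, 193021317034)) = Mul(2765412, 193021318658) = 533783470872657096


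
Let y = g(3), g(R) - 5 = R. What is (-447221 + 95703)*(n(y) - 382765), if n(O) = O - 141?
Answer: 134595539164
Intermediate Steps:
g(R) = 5 + R
y = 8 (y = 5 + 3 = 8)
n(O) = -141 + O
(-447221 + 95703)*(n(y) - 382765) = (-447221 + 95703)*((-141 + 8) - 382765) = -351518*(-133 - 382765) = -351518*(-382898) = 134595539164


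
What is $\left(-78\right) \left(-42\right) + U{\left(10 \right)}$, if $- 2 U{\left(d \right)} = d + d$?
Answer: $3266$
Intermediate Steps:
$U{\left(d \right)} = - d$ ($U{\left(d \right)} = - \frac{d + d}{2} = - \frac{2 d}{2} = - d$)
$\left(-78\right) \left(-42\right) + U{\left(10 \right)} = \left(-78\right) \left(-42\right) - 10 = 3276 - 10 = 3266$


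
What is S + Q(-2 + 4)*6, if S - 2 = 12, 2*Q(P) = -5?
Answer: -1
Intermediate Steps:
Q(P) = -5/2 (Q(P) = (½)*(-5) = -5/2)
S = 14 (S = 2 + 12 = 14)
S + Q(-2 + 4)*6 = 14 - 5/2*6 = 14 - 15 = -1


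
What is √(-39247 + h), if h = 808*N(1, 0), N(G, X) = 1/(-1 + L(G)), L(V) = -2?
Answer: I*√355647/3 ≈ 198.79*I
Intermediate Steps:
N(G, X) = -⅓ (N(G, X) = 1/(-1 - 2) = 1/(-3) = -⅓)
h = -808/3 (h = 808*(-⅓) = -808/3 ≈ -269.33)
√(-39247 + h) = √(-39247 - 808/3) = √(-118549/3) = I*√355647/3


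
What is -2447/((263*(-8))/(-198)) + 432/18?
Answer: -217005/1052 ≈ -206.28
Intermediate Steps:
-2447/((263*(-8))/(-198)) + 432/18 = -2447/((-2104*(-1/198))) + 432*(1/18) = -2447/1052/99 + 24 = -2447*99/1052 + 24 = -242253/1052 + 24 = -217005/1052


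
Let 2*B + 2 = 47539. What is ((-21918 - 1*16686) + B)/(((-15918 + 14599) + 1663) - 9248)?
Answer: 29671/17808 ≈ 1.6662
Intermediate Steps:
B = 47537/2 (B = -1 + (½)*47539 = -1 + 47539/2 = 47537/2 ≈ 23769.)
((-21918 - 1*16686) + B)/(((-15918 + 14599) + 1663) - 9248) = ((-21918 - 1*16686) + 47537/2)/(((-15918 + 14599) + 1663) - 9248) = ((-21918 - 16686) + 47537/2)/((-1319 + 1663) - 9248) = (-38604 + 47537/2)/(344 - 9248) = -29671/2/(-8904) = -29671/2*(-1/8904) = 29671/17808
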